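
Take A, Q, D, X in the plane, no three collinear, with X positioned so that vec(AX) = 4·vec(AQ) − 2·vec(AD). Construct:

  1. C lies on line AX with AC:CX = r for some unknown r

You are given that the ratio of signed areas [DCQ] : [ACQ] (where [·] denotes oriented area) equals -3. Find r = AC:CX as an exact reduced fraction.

Choose coordinates A = (0, 0), Q = (1, 0), D = (0, 1), X = (4, -2).
1. With AC:CX = r, write λ = r/(r+1) so C = A + λ·(X−A); C is affine-linear in λ
Every point depending on C is an affine combination of C and λ-independent points, so each such coordinate is linear in λ; the λ² term in each signed area is a multiple of (X−A)×(X−A) = 0, so 2·[DCQ] and 2·[ACQ] are each linear in λ. Evaluating at λ=0 and λ=1:
  2·[DCQ] = -2·λ + 1,   2·[ACQ] = 2·λ
So [DCQ]:[ACQ] = (-2·λ + 1) / (2·λ). Setting this equal to -3:
  -2·λ + 1 = -3·(2·λ)  ⇒  λ = -1/4
Then r = λ/(1−λ) = (-1/4)/(5/4) = -1/5. Check: with r = -1/5, C = (-1, 1/2) and [DCQ]:[ACQ] = -3 as required.

r = -1/5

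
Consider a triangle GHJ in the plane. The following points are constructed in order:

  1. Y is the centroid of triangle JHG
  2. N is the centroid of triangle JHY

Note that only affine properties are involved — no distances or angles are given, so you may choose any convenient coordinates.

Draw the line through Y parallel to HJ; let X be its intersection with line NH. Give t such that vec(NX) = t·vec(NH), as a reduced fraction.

t = -2

Work in coordinates with G = (0, 0), H = (1, 0), J = (0, 1).
1. Y is the centroid of triangle JHG ⇒ Y = (1/3, 1/3)
2. N is the centroid of triangle JHY ⇒ N = (4/9, 4/9)
through Y parallel to HJ: direction (-1, 1); meets NH at X = (-2/3, 4/3)
X = N + t·(H−N) with t = -2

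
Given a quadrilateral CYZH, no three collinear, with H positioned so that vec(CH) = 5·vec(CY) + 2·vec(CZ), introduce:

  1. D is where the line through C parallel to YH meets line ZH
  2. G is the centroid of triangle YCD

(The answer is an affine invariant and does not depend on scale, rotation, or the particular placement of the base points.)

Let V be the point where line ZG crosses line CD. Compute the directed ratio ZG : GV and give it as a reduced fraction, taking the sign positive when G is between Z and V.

ZG:GV = -7

Work in coordinates with C = (0, 0), Y = (1, 0), Z = (0, 1), H = (5, 2).
1. D is where the line through C parallel to YH meets line ZH ⇒ D = (10/3, 5/3)
2. G is the centroid of triangle YCD ⇒ G = (13/9, 5/9)
line ZG meets CD at V = (26/21, 13/21)
G = Z + t·(V−Z) with t = 7/6, so ZG:GV = 7/6:-1/6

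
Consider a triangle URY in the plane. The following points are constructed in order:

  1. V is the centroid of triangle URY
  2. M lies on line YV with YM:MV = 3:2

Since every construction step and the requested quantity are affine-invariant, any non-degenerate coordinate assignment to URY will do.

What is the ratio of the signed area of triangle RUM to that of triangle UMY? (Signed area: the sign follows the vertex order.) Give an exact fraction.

[RUM]:[UMY] = -3

Choose coordinates U = (0, 0), R = (1, 0), Y = (0, 1).
1. V is the centroid of triangle URY ⇒ V = (1/3, 1/3)
2. M lies on line YV with YM:MV = 3:2 ⇒ M = (1/5, 3/5)
2·[RUM] = -3/5, 2·[UMY] = 1/5
[RUM]:[UMY] = -3/5:1/5 = -3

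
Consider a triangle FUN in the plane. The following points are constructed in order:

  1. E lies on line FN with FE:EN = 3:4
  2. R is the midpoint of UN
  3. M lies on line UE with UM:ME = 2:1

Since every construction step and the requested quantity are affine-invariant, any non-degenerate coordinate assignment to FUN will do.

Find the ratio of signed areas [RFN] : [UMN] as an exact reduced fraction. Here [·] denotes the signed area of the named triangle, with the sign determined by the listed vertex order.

Set F = (0, 0), U = (1, 0), N = (0, 1); any affine frame gives the same invariant.
1. E lies on line FN with FE:EN = 3:4 ⇒ E = (0, 3/7)
2. R is the midpoint of UN ⇒ R = (1/2, 1/2)
3. M lies on line UE with UM:ME = 2:1 ⇒ M = (1/3, 2/7)
2·[RFN] = -1/2, 2·[UMN] = -8/21
[RFN]:[UMN] = -1/2:-8/21 = 21/16

[RFN]:[UMN] = 21/16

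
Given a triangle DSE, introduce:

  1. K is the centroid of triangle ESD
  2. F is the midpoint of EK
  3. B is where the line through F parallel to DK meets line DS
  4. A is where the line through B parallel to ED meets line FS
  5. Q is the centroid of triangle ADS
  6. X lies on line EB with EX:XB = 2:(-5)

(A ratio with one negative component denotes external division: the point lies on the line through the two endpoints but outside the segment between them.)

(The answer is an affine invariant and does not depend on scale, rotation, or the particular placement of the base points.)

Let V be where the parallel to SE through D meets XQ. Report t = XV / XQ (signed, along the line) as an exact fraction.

t = 60/43

Choose coordinates D = (0, 0), S = (1, 0), E = (0, 1).
1. K is the centroid of triangle ESD ⇒ K = (1/3, 1/3)
2. F is the midpoint of EK ⇒ F = (1/6, 2/3)
3. B is where the line through F parallel to DK meets line DS ⇒ B = (-1/2, 0)
4. A is where the line through B parallel to ED meets line FS ⇒ A = (-1/2, 6/5)
5. Q is the centroid of triangle ADS ⇒ Q = (1/6, 2/5)
6. X lies on line EB with EX:XB = 2:(-5) ⇒ X = (1/3, 5/3)
through D parallel to SE: direction (-1, 1); meets XQ at V = (13/129, -13/129)
V = X + t·(Q−X) with t = 60/43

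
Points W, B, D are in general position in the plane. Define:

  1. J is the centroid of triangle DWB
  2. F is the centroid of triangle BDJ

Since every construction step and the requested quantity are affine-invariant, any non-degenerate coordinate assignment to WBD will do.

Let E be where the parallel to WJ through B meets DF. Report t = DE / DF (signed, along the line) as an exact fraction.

Choose coordinates W = (0, 0), B = (1, 0), D = (0, 1).
1. J is the centroid of triangle DWB ⇒ J = (1/3, 1/3)
2. F is the centroid of triangle BDJ ⇒ F = (4/9, 4/9)
through B parallel to WJ: direction (1/3, 1/3); meets DF at E = (8/9, -1/9)
E = D + t·(F−D) with t = 2

t = 2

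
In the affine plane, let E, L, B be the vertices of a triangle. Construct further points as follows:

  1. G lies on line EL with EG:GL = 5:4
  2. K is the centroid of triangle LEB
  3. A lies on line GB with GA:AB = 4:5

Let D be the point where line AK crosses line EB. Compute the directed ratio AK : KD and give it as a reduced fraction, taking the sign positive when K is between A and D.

Assign E = (0, 0), L = (1, 0), B = (0, 1) — the answer is frame-independent, so this choice is without loss of generality.
1. G lies on line EL with EG:GL = 5:4 ⇒ G = (5/9, 0)
2. K is the centroid of triangle LEB ⇒ K = (1/3, 1/3)
3. A lies on line GB with GA:AB = 4:5 ⇒ A = (25/81, 4/9)
line AK meets EB at D = (0, 11/6)
K = A + t·(D−A) with t = -2/25, so AK:KD = -2/25:27/25

AK:KD = -2/27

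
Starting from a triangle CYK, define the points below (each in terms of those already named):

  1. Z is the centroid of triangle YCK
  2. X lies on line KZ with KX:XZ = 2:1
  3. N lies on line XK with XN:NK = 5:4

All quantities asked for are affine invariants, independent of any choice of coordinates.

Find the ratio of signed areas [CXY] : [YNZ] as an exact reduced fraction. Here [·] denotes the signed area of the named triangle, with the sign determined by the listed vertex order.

Set C = (0, 0), Y = (1, 0), K = (0, 1); any affine frame gives the same invariant.
1. Z is the centroid of triangle YCK ⇒ Z = (1/3, 1/3)
2. X lies on line KZ with KX:XZ = 2:1 ⇒ X = (2/9, 5/9)
3. N lies on line XK with XN:NK = 5:4 ⇒ N = (8/81, 65/81)
2·[CXY] = -5/9, 2·[YNZ] = 19/81
[CXY]:[YNZ] = -5/9:19/81 = -45/19

[CXY]:[YNZ] = -45/19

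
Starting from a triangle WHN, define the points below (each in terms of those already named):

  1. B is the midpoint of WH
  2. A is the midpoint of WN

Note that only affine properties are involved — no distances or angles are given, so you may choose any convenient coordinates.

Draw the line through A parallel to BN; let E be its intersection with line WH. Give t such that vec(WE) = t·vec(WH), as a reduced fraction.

Choose coordinates W = (0, 0), H = (1, 0), N = (0, 1).
1. B is the midpoint of WH ⇒ B = (1/2, 0)
2. A is the midpoint of WN ⇒ A = (0, 1/2)
through A parallel to BN: direction (-1/2, 1); meets WH at E = (1/4, 0)
E = W + t·(H−W) with t = 1/4

t = 1/4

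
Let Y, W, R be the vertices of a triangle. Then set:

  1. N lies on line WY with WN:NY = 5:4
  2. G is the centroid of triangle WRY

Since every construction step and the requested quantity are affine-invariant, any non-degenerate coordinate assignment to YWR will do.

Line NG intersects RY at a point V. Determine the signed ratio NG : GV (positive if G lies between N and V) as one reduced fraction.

Work in coordinates with Y = (0, 0), W = (1, 0), R = (0, 1).
1. N lies on line WY with WN:NY = 5:4 ⇒ N = (4/9, 0)
2. G is the centroid of triangle WRY ⇒ G = (1/3, 1/3)
line NG meets RY at V = (0, 4/3)
G = N + t·(V−N) with t = 1/4, so NG:GV = 1/4:3/4

NG:GV = 1/3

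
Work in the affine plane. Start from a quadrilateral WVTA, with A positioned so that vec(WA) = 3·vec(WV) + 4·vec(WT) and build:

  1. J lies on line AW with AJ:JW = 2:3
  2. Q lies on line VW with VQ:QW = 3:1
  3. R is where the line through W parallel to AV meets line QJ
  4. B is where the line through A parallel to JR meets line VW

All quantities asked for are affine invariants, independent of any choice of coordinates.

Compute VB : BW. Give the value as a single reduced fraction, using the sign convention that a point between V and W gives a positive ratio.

Set W = (0, 0), V = (1, 0), T = (0, 1), A = (3, 4); any affine frame gives the same invariant.
1. J lies on line AW with AJ:JW = 2:3 ⇒ J = (9/5, 12/5)
2. Q lies on line VW with VQ:QW = 3:1 ⇒ Q = (1/4, 0)
3. R is where the line through W parallel to AV meets line QJ ⇒ R = (-6/7, -12/7)
4. B is where the line through A parallel to JR meets line VW ⇒ B = (5/12, 0)
B = V + t·(W−V) with t = 7/12, so VB:BW = t:(1−t) = 7/12:5/12

VB:BW = 7/5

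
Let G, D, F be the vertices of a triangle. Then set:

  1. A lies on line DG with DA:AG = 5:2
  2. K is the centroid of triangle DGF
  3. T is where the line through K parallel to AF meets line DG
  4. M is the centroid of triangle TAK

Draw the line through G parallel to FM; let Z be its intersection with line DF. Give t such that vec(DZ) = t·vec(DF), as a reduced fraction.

Assign G = (0, 0), D = (1, 0), F = (0, 1) — the answer is frame-independent, so this choice is without loss of generality.
1. A lies on line DG with DA:AG = 5:2 ⇒ A = (2/7, 0)
2. K is the centroid of triangle DGF ⇒ K = (1/3, 1/3)
3. T is where the line through K parallel to AF meets line DG ⇒ T = (3/7, 0)
4. M is the centroid of triangle TAK ⇒ M = (22/63, 1/9)
through G parallel to FM: direction (22/63, -8/9); meets DF at Z = (-11/17, 28/17)
Z = D + t·(F−D) with t = 28/17

t = 28/17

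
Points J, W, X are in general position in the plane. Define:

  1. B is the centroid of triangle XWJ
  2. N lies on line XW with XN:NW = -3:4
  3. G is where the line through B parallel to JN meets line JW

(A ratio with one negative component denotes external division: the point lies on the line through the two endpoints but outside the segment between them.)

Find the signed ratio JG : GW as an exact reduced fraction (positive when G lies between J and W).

Choose coordinates J = (0, 0), W = (1, 0), X = (0, 1).
1. B is the centroid of triangle XWJ ⇒ B = (1/3, 1/3)
2. N lies on line XW with XN:NW = -3:4 ⇒ N = (-3, 4)
3. G is where the line through B parallel to JN meets line JW ⇒ G = (7/12, 0)
G = J + t·(W−J) with t = 7/12, so JG:GW = t:(1−t) = 7/12:5/12

JG:GW = 7/5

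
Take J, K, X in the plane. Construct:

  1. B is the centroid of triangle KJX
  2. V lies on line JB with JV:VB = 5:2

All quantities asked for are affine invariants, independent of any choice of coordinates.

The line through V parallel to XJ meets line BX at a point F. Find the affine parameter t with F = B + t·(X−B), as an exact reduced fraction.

Choose coordinates J = (0, 0), K = (1, 0), X = (0, 1).
1. B is the centroid of triangle KJX ⇒ B = (1/3, 1/3)
2. V lies on line JB with JV:VB = 5:2 ⇒ V = (5/21, 5/21)
through V parallel to XJ: direction (0, -1); meets BX at F = (5/21, 11/21)
F = B + t·(X−B) with t = 2/7

t = 2/7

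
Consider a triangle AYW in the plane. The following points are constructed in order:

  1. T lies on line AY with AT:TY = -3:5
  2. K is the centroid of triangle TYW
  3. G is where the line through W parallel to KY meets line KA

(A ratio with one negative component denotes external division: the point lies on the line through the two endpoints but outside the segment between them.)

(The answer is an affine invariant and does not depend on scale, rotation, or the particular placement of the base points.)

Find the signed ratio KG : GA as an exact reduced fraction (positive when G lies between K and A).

KG:GA = -5/7

Set A = (0, 0), Y = (1, 0), W = (0, 1); any affine frame gives the same invariant.
1. T lies on line AY with AT:TY = -3:5 ⇒ T = (-3/2, 0)
2. K is the centroid of triangle TYW ⇒ K = (-1/6, 1/3)
3. G is where the line through W parallel to KY meets line KA ⇒ G = (-7/12, 7/6)
G = K + t·(A−K) with t = -5/2, so KG:GA = t:(1−t) = -5/2:7/2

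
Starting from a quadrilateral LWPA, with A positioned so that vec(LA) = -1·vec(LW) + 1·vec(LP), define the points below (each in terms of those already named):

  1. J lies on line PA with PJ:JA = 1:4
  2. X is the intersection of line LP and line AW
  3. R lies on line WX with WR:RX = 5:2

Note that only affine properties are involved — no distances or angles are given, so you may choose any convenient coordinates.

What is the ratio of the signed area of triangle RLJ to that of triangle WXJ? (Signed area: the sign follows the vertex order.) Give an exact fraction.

[RLJ]:[WXJ] = 25/28

Choose coordinates L = (0, 0), W = (1, 0), P = (0, 1), A = (-1, 1).
1. J lies on line PA with PJ:JA = 1:4 ⇒ J = (-1/5, 1)
2. X is the intersection of line LP and line AW ⇒ X = (0, 1/2)
3. R lies on line WX with WR:RX = 5:2 ⇒ R = (2/7, 5/14)
2·[RLJ] = -5/14, 2·[WXJ] = -2/5
[RLJ]:[WXJ] = -5/14:-2/5 = 25/28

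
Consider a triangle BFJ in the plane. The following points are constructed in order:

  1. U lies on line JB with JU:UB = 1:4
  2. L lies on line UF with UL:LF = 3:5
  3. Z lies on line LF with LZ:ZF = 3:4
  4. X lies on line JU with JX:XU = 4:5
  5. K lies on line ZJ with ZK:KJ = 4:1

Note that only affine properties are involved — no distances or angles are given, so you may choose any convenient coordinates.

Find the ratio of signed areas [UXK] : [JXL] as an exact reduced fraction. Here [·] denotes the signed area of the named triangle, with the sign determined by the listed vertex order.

[UXK]:[JXL] = -3/7

Assign B = (0, 0), F = (1, 0), J = (0, 1) — the answer is frame-independent, so this choice is without loss of generality.
1. U lies on line JB with JU:UB = 1:4 ⇒ U = (0, 4/5)
2. L lies on line UF with UL:LF = 3:5 ⇒ L = (3/8, 1/2)
3. Z lies on line LF with LZ:ZF = 3:4 ⇒ Z = (9/14, 2/7)
4. X lies on line JU with JX:XU = 4:5 ⇒ X = (0, 41/45)
5. K lies on line ZJ with ZK:KJ = 4:1 ⇒ K = (9/70, 6/7)
2·[UXK] = -1/70, 2·[JXL] = 1/30
[UXK]:[JXL] = -1/70:1/30 = -3/7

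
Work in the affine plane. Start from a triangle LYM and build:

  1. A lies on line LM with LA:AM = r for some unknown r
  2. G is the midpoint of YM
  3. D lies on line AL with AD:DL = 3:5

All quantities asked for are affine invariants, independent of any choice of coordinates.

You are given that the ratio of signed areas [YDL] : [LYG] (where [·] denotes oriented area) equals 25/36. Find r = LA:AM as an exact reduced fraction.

r = 5/4

Choose coordinates L = (0, 0), Y = (1, 0), M = (0, 1).
1. With LA:AM = r, write λ = r/(r+1) so A = L + λ·(M−L); A is affine-linear in λ
2. G is the midpoint of YM ⇒ G = (1/2, 1/2)
3. D lies on line AL with AD:DL = 3:5 ⇒ D is an affine combination of earlier points and hence also affine-linear in λ
Every point depending on A is an affine combination of A and λ-independent points, so each such coordinate is linear in λ; the λ² term in each signed area is a multiple of (M−L)×(M−L) = 0, so 2·[YDL] and 2·[LYG] are each linear in λ. Evaluating at λ=0 and λ=1:
  2·[YDL] = 5/8·λ,   2·[LYG] = 1/2
So [YDL]:[LYG] = (5/8·λ) / (1/2). Setting this equal to 25/36:
  5/8·λ = 25/36·(1/2)  ⇒  λ = 5/9
Then r = λ/(1−λ) = (5/9)/(4/9) = 5/4. Check: with r = 5/4, A = (0, 5/9) and [YDL]:[LYG] = 25/36 as required.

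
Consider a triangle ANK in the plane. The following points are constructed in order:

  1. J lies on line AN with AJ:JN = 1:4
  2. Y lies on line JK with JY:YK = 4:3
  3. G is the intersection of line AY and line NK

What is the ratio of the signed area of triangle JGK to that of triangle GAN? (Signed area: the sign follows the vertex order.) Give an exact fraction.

[JGK]:[GAN] = 3/25

Choose coordinates A = (0, 0), N = (1, 0), K = (0, 1).
1. J lies on line AN with AJ:JN = 1:4 ⇒ J = (1/5, 0)
2. Y lies on line JK with JY:YK = 4:3 ⇒ Y = (3/35, 4/7)
3. G is the intersection of line AY and line NK ⇒ G = (3/23, 20/23)
2·[JGK] = 12/115, 2·[GAN] = 20/23
[JGK]:[GAN] = 12/115:20/23 = 3/25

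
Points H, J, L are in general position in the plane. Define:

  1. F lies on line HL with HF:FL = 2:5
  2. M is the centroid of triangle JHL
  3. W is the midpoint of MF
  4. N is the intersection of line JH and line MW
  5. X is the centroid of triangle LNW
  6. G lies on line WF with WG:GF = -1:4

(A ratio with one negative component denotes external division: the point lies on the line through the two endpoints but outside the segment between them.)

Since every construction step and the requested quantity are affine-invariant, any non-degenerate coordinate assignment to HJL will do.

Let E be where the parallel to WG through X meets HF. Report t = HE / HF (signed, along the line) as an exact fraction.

t = 11/6

Assign H = (0, 0), J = (1, 0), L = (0, 1) — the answer is frame-independent, so this choice is without loss of generality.
1. F lies on line HL with HF:FL = 2:5 ⇒ F = (0, 2/7)
2. M is the centroid of triangle JHL ⇒ M = (1/3, 1/3)
3. W is the midpoint of MF ⇒ W = (1/6, 13/42)
4. N is the intersection of line JH and line MW ⇒ N = (-2, 0)
5. X is the centroid of triangle LNW ⇒ X = (-11/18, 55/126)
6. G lies on line WF with WG:GF = -1:4 ⇒ G = (2/9, 20/63)
through X parallel to WG: direction (1/18, 1/126); meets HF at E = (0, 11/21)
E = H + t·(F−H) with t = 11/6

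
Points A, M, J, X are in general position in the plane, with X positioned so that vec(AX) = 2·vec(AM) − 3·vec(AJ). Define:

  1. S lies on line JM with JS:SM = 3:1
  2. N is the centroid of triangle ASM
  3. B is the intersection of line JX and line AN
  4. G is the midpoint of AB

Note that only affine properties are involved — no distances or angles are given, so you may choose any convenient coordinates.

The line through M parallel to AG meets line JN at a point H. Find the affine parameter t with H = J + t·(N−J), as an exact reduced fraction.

t = 8/7

Work in coordinates with A = (0, 0), M = (1, 0), J = (0, 1), X = (2, -3).
1. S lies on line JM with JS:SM = 3:1 ⇒ S = (3/4, 1/4)
2. N is the centroid of triangle ASM ⇒ N = (7/12, 1/12)
3. B is the intersection of line JX and line AN ⇒ B = (7/15, 1/15)
4. G is the midpoint of AB ⇒ G = (7/30, 1/30)
through M parallel to AG: direction (7/30, 1/30); meets JN at H = (2/3, -1/21)
H = J + t·(N−J) with t = 8/7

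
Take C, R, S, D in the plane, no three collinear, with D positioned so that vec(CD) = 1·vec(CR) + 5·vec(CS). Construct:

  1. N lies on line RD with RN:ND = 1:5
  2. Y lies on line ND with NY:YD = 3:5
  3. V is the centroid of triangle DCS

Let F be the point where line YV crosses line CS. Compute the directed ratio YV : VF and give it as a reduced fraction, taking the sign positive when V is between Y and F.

YV:VF = 2

Set C = (0, 0), R = (1, 0), S = (0, 1), D = (1, 5); any affine frame gives the same invariant.
1. N lies on line RD with RN:ND = 1:5 ⇒ N = (1, 5/6)
2. Y lies on line ND with NY:YD = 3:5 ⇒ Y = (1, 115/48)
3. V is the centroid of triangle DCS ⇒ V = (1/3, 2)
line YV meets CS at F = (0, 173/96)
V = Y + t·(F−Y) with t = 2/3, so YV:VF = 2/3:1/3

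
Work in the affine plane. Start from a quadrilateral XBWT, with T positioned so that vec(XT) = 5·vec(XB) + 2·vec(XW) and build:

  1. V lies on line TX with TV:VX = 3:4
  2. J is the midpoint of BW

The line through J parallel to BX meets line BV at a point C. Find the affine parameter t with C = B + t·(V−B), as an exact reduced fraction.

t = 7/16

Work in coordinates with X = (0, 0), B = (1, 0), W = (0, 1), T = (5, 2).
1. V lies on line TX with TV:VX = 3:4 ⇒ V = (20/7, 8/7)
2. J is the midpoint of BW ⇒ J = (1/2, 1/2)
through J parallel to BX: direction (-1, 0); meets BV at C = (29/16, 1/2)
C = B + t·(V−B) with t = 7/16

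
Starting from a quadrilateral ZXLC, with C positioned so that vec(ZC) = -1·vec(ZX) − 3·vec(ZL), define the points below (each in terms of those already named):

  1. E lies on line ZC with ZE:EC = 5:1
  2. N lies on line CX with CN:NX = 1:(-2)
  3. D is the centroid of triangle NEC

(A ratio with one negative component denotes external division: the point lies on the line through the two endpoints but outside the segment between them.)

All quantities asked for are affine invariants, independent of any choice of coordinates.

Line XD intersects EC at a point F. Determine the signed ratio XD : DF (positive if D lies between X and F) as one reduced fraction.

XD:DF = -4

Work in coordinates with Z = (0, 0), X = (1, 0), L = (0, 1), C = (-1, -3).
1. E lies on line ZC with ZE:EC = 5:1 ⇒ E = (-5/6, -5/2)
2. N lies on line CX with CN:NX = 1:(-2) ⇒ N = (-3, -6)
3. D is the centroid of triangle NEC ⇒ D = (-29/18, -23/6)
line XD meets EC at F = (-23/24, -23/8)
D = X + t·(F−X) with t = 4/3, so XD:DF = 4/3:-1/3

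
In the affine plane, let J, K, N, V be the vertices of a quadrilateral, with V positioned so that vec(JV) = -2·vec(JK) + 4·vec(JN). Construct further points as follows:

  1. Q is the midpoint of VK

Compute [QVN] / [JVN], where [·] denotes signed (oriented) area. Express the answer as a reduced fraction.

Work in coordinates with J = (0, 0), K = (1, 0), N = (0, 1), V = (-2, 4).
1. Q is the midpoint of VK ⇒ Q = (-1/2, 2)
2·[QVN] = 1/2, 2·[JVN] = -2
[QVN]:[JVN] = 1/2:-2 = -1/4

[QVN]:[JVN] = -1/4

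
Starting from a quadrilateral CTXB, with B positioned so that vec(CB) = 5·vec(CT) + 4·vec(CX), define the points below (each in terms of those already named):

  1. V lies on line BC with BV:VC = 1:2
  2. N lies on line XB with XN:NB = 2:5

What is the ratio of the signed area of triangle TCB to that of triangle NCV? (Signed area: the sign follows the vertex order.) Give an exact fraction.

Choose coordinates C = (0, 0), T = (1, 0), X = (0, 1), B = (5, 4).
1. V lies on line BC with BV:VC = 1:2 ⇒ V = (10/3, 8/3)
2. N lies on line XB with XN:NB = 2:5 ⇒ N = (10/7, 13/7)
2·[TCB] = -4, 2·[NCV] = 50/21
[TCB]:[NCV] = -4:50/21 = -42/25

[TCB]:[NCV] = -42/25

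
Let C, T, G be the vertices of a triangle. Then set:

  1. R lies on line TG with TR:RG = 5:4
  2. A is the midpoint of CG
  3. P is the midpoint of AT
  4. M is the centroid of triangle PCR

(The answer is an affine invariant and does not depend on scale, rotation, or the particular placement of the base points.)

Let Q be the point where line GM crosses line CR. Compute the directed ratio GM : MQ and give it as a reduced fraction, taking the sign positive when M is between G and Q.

GM:MQ = -9

Set C = (0, 0), T = (1, 0), G = (0, 1); any affine frame gives the same invariant.
1. R lies on line TG with TR:RG = 5:4 ⇒ R = (4/9, 5/9)
2. A is the midpoint of CG ⇒ A = (0, 1/2)
3. P is the midpoint of AT ⇒ P = (1/2, 1/4)
4. M is the centroid of triangle PCR ⇒ M = (17/54, 29/108)
line GM meets CR at Q = (68/243, 85/243)
M = G + t·(Q−G) with t = 9/8, so GM:MQ = 9/8:-1/8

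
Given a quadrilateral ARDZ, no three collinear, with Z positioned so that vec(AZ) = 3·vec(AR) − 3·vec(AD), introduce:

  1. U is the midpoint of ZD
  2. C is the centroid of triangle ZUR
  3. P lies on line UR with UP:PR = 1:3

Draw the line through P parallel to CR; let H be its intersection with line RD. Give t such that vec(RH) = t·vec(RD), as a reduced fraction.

t = 1/4

Choose coordinates A = (0, 0), R = (1, 0), D = (0, 1), Z = (3, -3).
1. U is the midpoint of ZD ⇒ U = (3/2, -1)
2. C is the centroid of triangle ZUR ⇒ C = (11/6, -4/3)
3. P lies on line UR with UP:PR = 1:3 ⇒ P = (11/8, -3/4)
through P parallel to CR: direction (-5/6, 4/3); meets RD at H = (3/4, 1/4)
H = R + t·(D−R) with t = 1/4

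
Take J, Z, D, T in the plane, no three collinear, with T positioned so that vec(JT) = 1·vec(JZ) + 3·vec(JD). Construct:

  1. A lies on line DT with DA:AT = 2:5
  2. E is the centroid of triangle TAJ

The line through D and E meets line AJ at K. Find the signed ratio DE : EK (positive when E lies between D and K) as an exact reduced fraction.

Set J = (0, 0), Z = (1, 0), D = (0, 1), T = (1, 3); any affine frame gives the same invariant.
1. A lies on line DT with DA:AT = 2:5 ⇒ A = (2/7, 11/7)
2. E is the centroid of triangle TAJ ⇒ E = (3/7, 32/21)
line DE meets AJ at K = (18/77, 9/7)
E = D + t·(K−D) with t = 11/6, so DE:EK = 11/6:-5/6

DE:EK = -11/5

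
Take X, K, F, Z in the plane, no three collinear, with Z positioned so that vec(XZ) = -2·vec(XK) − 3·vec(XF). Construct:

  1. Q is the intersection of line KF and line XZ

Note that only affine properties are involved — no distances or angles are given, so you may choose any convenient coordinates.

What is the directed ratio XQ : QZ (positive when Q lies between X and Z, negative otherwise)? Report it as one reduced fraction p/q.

Assign X = (0, 0), K = (1, 0), F = (0, 1), Z = (-2, -3) — the answer is frame-independent, so this choice is without loss of generality.
1. Q is the intersection of line KF and line XZ ⇒ Q = (2/5, 3/5)
Q = X + t·(Z−X) with t = -1/5, so XQ:QZ = t:(1−t) = -1/5:6/5

XQ:QZ = -1/6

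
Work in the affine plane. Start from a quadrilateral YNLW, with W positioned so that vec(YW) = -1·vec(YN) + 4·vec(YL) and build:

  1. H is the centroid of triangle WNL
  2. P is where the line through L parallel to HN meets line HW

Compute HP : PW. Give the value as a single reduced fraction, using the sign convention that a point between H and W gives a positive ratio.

HP:PW = -1/2

Work in coordinates with Y = (0, 0), N = (1, 0), L = (0, 1), W = (-1, 4).
1. H is the centroid of triangle WNL ⇒ H = (0, 5/3)
2. P is where the line through L parallel to HN meets line HW ⇒ P = (1, -2/3)
P = H + t·(W−H) with t = -1, so HP:PW = t:(1−t) = -1:2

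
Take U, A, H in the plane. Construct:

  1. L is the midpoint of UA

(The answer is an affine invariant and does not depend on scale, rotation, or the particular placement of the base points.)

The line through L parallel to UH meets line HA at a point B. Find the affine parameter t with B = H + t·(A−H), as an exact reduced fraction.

t = 1/2

Choose coordinates U = (0, 0), A = (1, 0), H = (0, 1).
1. L is the midpoint of UA ⇒ L = (1/2, 0)
through L parallel to UH: direction (0, 1); meets HA at B = (1/2, 1/2)
B = H + t·(A−H) with t = 1/2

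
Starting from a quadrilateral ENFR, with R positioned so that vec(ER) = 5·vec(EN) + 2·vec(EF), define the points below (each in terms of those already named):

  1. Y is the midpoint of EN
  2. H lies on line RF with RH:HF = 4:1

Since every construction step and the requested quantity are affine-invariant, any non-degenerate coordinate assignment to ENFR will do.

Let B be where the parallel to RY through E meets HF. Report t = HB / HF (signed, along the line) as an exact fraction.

Set E = (0, 0), N = (1, 0), F = (0, 1), R = (5, 2); any affine frame gives the same invariant.
1. Y is the midpoint of EN ⇒ Y = (1/2, 0)
2. H lies on line RF with RH:HF = 4:1 ⇒ H = (1, 6/5)
through E parallel to RY: direction (-9/2, -2); meets HF at B = (45/11, 20/11)
B = H + t·(F−H) with t = -34/11

t = -34/11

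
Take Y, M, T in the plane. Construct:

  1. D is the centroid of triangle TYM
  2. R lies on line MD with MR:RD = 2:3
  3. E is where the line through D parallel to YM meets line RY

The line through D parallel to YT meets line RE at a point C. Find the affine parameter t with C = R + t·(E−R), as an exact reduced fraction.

Set Y = (0, 0), M = (1, 0), T = (0, 1); any affine frame gives the same invariant.
1. D is the centroid of triangle TYM ⇒ D = (1/3, 1/3)
2. R lies on line MD with MR:RD = 2:3 ⇒ R = (11/15, 2/15)
3. E is where the line through D parallel to YM meets line RY ⇒ E = (11/6, 1/3)
through D parallel to YT: direction (0, 1); meets RE at C = (1/3, 2/33)
C = R + t·(E−R) with t = -4/11

t = -4/11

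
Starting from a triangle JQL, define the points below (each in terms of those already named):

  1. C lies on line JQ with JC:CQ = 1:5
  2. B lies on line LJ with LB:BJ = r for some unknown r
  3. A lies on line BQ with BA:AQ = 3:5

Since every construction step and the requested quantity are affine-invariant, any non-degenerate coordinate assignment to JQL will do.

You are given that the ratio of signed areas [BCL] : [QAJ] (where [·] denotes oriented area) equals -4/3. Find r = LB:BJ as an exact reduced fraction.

Set J = (0, 0), Q = (1, 0), L = (0, 1); any affine frame gives the same invariant.
1. C lies on line JQ with JC:CQ = 1:5 ⇒ C = (1/6, 0)
2. With LB:BJ = r, write λ = r/(r+1) so B = L + λ·(J−L); B is affine-linear in λ
3. A lies on line BQ with BA:AQ = 3:5 ⇒ A is an affine combination of earlier points and hence also affine-linear in λ
Every point depending on B is an affine combination of B and λ-independent points, so each such coordinate is linear in λ; the λ² term in each signed area is a multiple of (J−L)×(J−L) = 0, so 2·[BCL] and 2·[QAJ] are each linear in λ. Evaluating at λ=0 and λ=1:
  2·[BCL] = 1/6·λ,   2·[QAJ] = -5/8·λ + 5/8
So [BCL]:[QAJ] = (1/6·λ) / (-5/8·λ + 5/8). Setting this equal to -4/3:
  1/6·λ = -4/3·(-5/8·λ + 5/8)  ⇒  λ = 5/4
Then r = λ/(1−λ) = (5/4)/(-1/4) = -5. Check: with r = -5, B = (0, -1/4) and [BCL]:[QAJ] = -4/3 as required.

r = -5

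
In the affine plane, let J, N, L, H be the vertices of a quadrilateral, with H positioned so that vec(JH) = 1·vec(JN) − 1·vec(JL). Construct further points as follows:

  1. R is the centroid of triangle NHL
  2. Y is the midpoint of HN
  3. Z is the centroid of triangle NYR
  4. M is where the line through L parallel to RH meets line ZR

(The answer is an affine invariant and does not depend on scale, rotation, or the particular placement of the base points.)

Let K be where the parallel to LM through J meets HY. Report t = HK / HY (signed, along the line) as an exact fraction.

t = -4

Set J = (0, 0), N = (1, 0), L = (0, 1), H = (1, -1); any affine frame gives the same invariant.
1. R is the centroid of triangle NHL ⇒ R = (2/3, 0)
2. Y is the midpoint of HN ⇒ Y = (1, -1/2)
3. Z is the centroid of triangle NYR ⇒ Z = (8/9, -1/6)
4. M is where the line through L parallel to RH meets line ZR ⇒ M = (2/9, 1/3)
through J parallel to LM: direction (2/9, -2/3); meets HY at K = (1, -3)
K = H + t·(Y−H) with t = -4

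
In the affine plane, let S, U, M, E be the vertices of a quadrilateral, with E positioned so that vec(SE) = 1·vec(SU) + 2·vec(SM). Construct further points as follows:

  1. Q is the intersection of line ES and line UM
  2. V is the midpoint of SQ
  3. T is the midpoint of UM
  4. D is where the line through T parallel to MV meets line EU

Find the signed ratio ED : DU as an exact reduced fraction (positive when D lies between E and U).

Set S = (0, 0), U = (1, 0), M = (0, 1), E = (1, 2); any affine frame gives the same invariant.
1. Q is the intersection of line ES and line UM ⇒ Q = (1/3, 2/3)
2. V is the midpoint of SQ ⇒ V = (1/6, 1/3)
3. T is the midpoint of UM ⇒ T = (1/2, 1/2)
4. D is where the line through T parallel to MV meets line EU ⇒ D = (1, -3/2)
D = E + t·(U−E) with t = 7/4, so ED:DU = t:(1−t) = 7/4:-3/4

ED:DU = -7/3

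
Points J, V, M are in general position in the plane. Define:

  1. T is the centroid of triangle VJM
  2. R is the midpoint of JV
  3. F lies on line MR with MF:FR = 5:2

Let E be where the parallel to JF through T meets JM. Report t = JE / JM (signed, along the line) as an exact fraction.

t = 1/15

Choose coordinates J = (0, 0), V = (1, 0), M = (0, 1).
1. T is the centroid of triangle VJM ⇒ T = (1/3, 1/3)
2. R is the midpoint of JV ⇒ R = (1/2, 0)
3. F lies on line MR with MF:FR = 5:2 ⇒ F = (5/14, 2/7)
through T parallel to JF: direction (5/14, 2/7); meets JM at E = (0, 1/15)
E = J + t·(M−J) with t = 1/15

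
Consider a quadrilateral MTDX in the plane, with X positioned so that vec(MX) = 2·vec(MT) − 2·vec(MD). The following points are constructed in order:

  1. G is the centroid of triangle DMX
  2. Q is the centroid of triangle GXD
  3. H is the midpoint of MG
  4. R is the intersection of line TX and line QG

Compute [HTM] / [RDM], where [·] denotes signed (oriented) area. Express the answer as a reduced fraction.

Set M = (0, 0), T = (1, 0), D = (0, 1), X = (2, -2); any affine frame gives the same invariant.
1. G is the centroid of triangle DMX ⇒ G = (2/3, -1/3)
2. Q is the centroid of triangle GXD ⇒ Q = (8/9, -4/9)
3. H is the midpoint of MG ⇒ H = (1/3, -1/6)
4. R is the intersection of line TX and line QG ⇒ R = (4/3, -2/3)
2·[HTM] = 1/6, 2·[RDM] = 4/3
[HTM]:[RDM] = 1/6:4/3 = 1/8

[HTM]:[RDM] = 1/8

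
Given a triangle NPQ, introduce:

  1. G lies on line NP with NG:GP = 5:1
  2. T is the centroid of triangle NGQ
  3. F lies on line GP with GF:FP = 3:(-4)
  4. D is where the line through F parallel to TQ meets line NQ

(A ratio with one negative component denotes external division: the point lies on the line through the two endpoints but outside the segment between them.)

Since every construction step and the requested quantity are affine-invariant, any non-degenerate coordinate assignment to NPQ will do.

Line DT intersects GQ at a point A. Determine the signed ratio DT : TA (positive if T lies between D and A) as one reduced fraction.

Choose coordinates N = (0, 0), P = (1, 0), Q = (0, 1).
1. G lies on line NP with NG:GP = 5:1 ⇒ G = (5/6, 0)
2. T is the centroid of triangle NGQ ⇒ T = (5/18, 1/3)
3. F lies on line GP with GF:FP = 3:(-4) ⇒ F = (1/3, 0)
4. D is where the line through F parallel to TQ meets line NQ ⇒ D = (0, 4/5)
line DT meets GQ at A = (-5/12, 3/2)
T = D + t·(A−D) with t = -2/3, so DT:TA = -2/3:5/3

DT:TA = -2/5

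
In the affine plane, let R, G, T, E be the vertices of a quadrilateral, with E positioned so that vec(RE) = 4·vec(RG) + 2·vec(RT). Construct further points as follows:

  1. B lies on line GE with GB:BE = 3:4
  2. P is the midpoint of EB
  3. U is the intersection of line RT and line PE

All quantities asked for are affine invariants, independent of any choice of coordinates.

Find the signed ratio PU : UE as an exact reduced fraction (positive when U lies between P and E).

Work in coordinates with R = (0, 0), G = (1, 0), T = (0, 1), E = (4, 2).
1. B lies on line GE with GB:BE = 3:4 ⇒ B = (16/7, 6/7)
2. P is the midpoint of EB ⇒ P = (22/7, 10/7)
3. U is the intersection of line RT and line PE ⇒ U = (0, -2/3)
U = P + t·(E−P) with t = -11/3, so PU:UE = t:(1−t) = -11/3:14/3

PU:UE = -11/14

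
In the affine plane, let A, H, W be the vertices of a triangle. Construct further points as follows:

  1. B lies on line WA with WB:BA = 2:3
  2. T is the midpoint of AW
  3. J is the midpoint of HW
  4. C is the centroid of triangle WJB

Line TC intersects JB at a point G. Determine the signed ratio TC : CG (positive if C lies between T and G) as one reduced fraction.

TC:CG = -7/4

Set A = (0, 0), H = (1, 0), W = (0, 1); any affine frame gives the same invariant.
1. B lies on line WA with WB:BA = 2:3 ⇒ B = (0, 3/5)
2. T is the midpoint of AW ⇒ T = (0, 1/2)
3. J is the midpoint of HW ⇒ J = (1/2, 1/2)
4. C is the centroid of triangle WJB ⇒ C = (1/6, 7/10)
line TC meets JB at G = (1/14, 41/70)
C = T + t·(G−T) with t = 7/3, so TC:CG = 7/3:-4/3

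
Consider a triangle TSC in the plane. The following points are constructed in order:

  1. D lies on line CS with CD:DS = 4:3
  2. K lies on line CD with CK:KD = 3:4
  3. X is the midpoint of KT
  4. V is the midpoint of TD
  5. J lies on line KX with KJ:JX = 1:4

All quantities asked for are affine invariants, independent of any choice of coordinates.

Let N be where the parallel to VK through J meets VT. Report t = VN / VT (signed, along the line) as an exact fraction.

Assign T = (0, 0), S = (1, 0), C = (0, 1) — the answer is frame-independent, so this choice is without loss of generality.
1. D lies on line CS with CD:DS = 4:3 ⇒ D = (4/7, 3/7)
2. K lies on line CD with CK:KD = 3:4 ⇒ K = (12/49, 37/49)
3. X is the midpoint of KT ⇒ X = (6/49, 37/98)
4. V is the midpoint of TD ⇒ V = (2/7, 3/14)
5. J lies on line KX with KJ:JX = 1:4 ⇒ J = (54/245, 333/490)
through J parallel to VK: direction (-2/49, 53/98); meets VT at N = (9/35, 27/140)
N = V + t·(T−V) with t = 1/10

t = 1/10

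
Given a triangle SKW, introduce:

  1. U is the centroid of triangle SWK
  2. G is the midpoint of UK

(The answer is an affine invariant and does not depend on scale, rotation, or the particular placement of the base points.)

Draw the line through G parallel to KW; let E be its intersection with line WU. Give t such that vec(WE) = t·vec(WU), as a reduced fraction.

t = 1/2

Work in coordinates with S = (0, 0), K = (1, 0), W = (0, 1).
1. U is the centroid of triangle SWK ⇒ U = (1/3, 1/3)
2. G is the midpoint of UK ⇒ G = (2/3, 1/6)
through G parallel to KW: direction (-1, 1); meets WU at E = (1/6, 2/3)
E = W + t·(U−W) with t = 1/2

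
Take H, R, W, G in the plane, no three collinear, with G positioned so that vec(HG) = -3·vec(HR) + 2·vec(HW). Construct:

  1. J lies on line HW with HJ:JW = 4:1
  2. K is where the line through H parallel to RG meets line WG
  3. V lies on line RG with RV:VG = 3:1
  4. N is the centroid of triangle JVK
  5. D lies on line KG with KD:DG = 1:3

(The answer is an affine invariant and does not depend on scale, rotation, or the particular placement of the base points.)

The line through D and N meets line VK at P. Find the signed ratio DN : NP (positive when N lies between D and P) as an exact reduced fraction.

Choose coordinates H = (0, 0), R = (1, 0), W = (0, 1), G = (-3, 2).
1. J lies on line HW with HJ:JW = 4:1 ⇒ J = (0, 4/5)
2. K is where the line through H parallel to RG meets line WG ⇒ K = (-6, 3)
3. V lies on line RG with RV:VG = 3:1 ⇒ V = (-2, 3/2)
4. N is the centroid of triangle JVK ⇒ N = (-8/3, 53/30)
5. D lies on line KG with KD:DG = 1:3 ⇒ D = (-21/4, 11/4)
line DN meets VK at P = (2/7, 9/14)
N = D + t·(P−D) with t = 7/15, so DN:NP = 7/15:8/15

DN:NP = 7/8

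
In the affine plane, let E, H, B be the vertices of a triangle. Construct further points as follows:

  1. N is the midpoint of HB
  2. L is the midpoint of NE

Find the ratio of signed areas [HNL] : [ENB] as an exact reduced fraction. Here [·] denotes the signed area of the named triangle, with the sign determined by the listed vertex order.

[HNL]:[ENB] = 1/2

Choose coordinates E = (0, 0), H = (1, 0), B = (0, 1).
1. N is the midpoint of HB ⇒ N = (1/2, 1/2)
2. L is the midpoint of NE ⇒ L = (1/4, 1/4)
2·[HNL] = 1/4, 2·[ENB] = 1/2
[HNL]:[ENB] = 1/4:1/2 = 1/2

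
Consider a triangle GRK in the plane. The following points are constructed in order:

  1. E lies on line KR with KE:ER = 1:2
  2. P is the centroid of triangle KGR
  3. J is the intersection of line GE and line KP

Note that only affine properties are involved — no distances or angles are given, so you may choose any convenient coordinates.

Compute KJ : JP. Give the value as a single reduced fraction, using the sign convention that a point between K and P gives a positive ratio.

Choose coordinates G = (0, 0), R = (1, 0), K = (0, 1).
1. E lies on line KR with KE:ER = 1:2 ⇒ E = (1/3, 2/3)
2. P is the centroid of triangle KGR ⇒ P = (1/3, 1/3)
3. J is the intersection of line GE and line KP ⇒ J = (1/4, 1/2)
J = K + t·(P−K) with t = 3/4, so KJ:JP = t:(1−t) = 3/4:1/4

KJ:JP = 3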